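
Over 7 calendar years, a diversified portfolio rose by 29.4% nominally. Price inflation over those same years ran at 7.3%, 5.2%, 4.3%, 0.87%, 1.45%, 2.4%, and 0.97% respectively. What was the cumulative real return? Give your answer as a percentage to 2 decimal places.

3.88%

Cumulative inflation factor: 1.073 × 1.052 × 1.043 × 1.0087 × 1.0145 × 1.024 × 1.0097 ≈ 1.24568.
Nominal growth factor: 1.29400. Real growth factor = 1.29400 / 1.24568 ≈ 1.03879.
Total real return ≈ 3.8791%.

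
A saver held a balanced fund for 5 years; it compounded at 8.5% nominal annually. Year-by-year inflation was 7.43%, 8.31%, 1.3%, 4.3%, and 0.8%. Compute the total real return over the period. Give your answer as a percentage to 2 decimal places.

21.34%

Cumulative inflation factor: 1.0743 × 1.0831 × 1.013 × 1.043 × 1.008 ≈ 1.23922.
Nominal growth factor: 1.50366. Real growth factor = 1.50366 / 1.23922 ≈ 1.21339.
Total real return ≈ 21.3390%.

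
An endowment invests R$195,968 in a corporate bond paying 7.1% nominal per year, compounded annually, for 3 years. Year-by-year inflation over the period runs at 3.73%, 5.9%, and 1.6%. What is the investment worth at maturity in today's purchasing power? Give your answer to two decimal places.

Nominal value at maturity: R$195,968 × (1 + 7.1%)^3 ≈ R$240,742.95.
Price-level factor over 3 years: 1.0373 × 1.059 × 1.016 = 1.1160767112.
The maturity value deflated by that factor is the answer in today's purchasing power.

R$215,704.66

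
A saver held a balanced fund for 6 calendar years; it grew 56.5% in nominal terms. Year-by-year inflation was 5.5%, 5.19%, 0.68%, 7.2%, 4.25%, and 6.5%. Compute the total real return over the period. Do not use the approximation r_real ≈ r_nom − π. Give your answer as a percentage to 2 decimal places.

17.69%

Cumulative inflation factor: 1.055 × 1.0519 × 1.0068 × 1.072 × 1.0425 × 1.065 ≈ 1.32981.
Nominal growth factor: 1.56500. Real growth factor = 1.56500 / 1.32981 ≈ 1.17686.
Total real return ≈ 17.6857%.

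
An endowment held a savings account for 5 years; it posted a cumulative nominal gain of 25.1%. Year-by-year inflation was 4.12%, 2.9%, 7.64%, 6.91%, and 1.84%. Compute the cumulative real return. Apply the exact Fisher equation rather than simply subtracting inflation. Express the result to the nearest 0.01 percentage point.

Cumulative inflation factor: 1.0412 × 1.029 × 1.0764 × 1.0691 × 1.0184 ≈ 1.25562.
Nominal growth factor: 1.25100. Real growth factor = 1.25100 / 1.25562 ≈ 0.99632.
Total real return ≈ -0.3683%.

-0.37%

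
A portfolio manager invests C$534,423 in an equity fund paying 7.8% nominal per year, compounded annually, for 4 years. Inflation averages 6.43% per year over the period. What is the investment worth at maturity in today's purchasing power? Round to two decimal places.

C$562,475.92

Nominal value at maturity: C$534,423 × (1 + 7.8%)^4 ≈ C$721,705.78.
Price-level factor over 4 years: (1 + 6.43%)^4 ≈ 1.2830874248.
The maturity value deflated by that factor is the answer in today's purchasing power.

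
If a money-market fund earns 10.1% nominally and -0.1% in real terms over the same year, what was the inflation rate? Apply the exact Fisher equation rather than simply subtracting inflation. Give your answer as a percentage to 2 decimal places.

From (1+r_nom) = (1+r_real)(1+π), we get 1+π = (1 + 10.1%)/(1 − 0.1%) = 1.101/0.999 ≈ 1.10210.
So π ≈ 10.2102%.

10.21%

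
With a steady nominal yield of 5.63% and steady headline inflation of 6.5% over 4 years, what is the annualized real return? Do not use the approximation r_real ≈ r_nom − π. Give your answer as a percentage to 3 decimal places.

-0.817%

With constant rates the annual real return is the same each year: (1+5.63%)/(1+6.5%) − 1 = -0.00817.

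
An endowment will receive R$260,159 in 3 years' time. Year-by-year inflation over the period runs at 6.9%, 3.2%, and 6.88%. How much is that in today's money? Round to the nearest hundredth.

Price-level factor over 3 years: 1.069 × 1.032 × 1.0688 = 1.1791087104.
Purchasing power today: R$260,159 divided by that factor.

R$220,640.39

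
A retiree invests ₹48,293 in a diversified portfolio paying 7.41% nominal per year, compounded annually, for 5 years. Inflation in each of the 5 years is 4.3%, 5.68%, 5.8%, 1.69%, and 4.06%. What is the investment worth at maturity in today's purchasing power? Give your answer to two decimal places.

Nominal value at maturity: ₹48,293 × (1 + 7.41%)^5 ≈ ₹69,041.11.
Price-level factor over 5 years: 1.043 × 1.0568 × 1.058 × 1.0169 × 1.0406 ≈ 1.2340275332.
Dividing the nominal maturity value by the price-level factor gives the value in today's money.

₹55,947.79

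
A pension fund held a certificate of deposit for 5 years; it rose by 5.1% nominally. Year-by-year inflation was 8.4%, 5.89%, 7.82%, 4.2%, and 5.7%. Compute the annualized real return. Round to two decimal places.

-5.07%

Cumulative inflation factor: 1.084 × 1.0589 × 1.0782 × 1.042 × 1.057 ≈ 1.36310.
Nominal growth factor: 1.05100. Real growth factor = 1.05100 / 1.36310 ≈ 0.77104.
Annualized: 0.77104^(1/5) − 1 ≈ -0.05067.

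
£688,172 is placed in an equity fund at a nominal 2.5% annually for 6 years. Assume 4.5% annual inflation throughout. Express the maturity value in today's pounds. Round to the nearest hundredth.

£612,833.43

Nominal value at maturity: £688,172 × (1 + 2.5%)^6 ≈ £798,068.54.
Price-level factor over 6 years: (1 + 4.5%)^6 ≈ 1.3022601248.
Dividing the nominal maturity value by the price-level factor gives the value in today's money.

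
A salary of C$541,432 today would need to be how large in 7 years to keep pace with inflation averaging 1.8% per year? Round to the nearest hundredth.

Cumulative price-level factor: (1+1.8%)^7 ≈ 1.1330118341.
Multiplying C$541,432 by the price-level factor gives the future nominal sum.

C$613,448.86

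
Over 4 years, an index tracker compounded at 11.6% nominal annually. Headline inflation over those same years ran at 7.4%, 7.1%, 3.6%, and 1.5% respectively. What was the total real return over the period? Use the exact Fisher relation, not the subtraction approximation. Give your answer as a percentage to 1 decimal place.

28.2%

Cumulative inflation factor: 1.074 × 1.071 × 1.036 × 1.015 ≈ 1.20954.
Nominal growth factor: 1.55116. Real growth factor = 1.55116 / 1.20954 ≈ 1.28244.
Total real return ≈ 28.2441%.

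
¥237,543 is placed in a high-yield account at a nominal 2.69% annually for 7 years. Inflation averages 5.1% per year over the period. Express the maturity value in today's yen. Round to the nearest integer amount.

¥201,939

Nominal value at maturity: ¥237,543 × (1 + 2.69%)^7 ≈ ¥286,048.
Price-level factor over 7 years: (1 + 5.1%)^7 ≈ 1.4165079366.
Dividing the nominal maturity value by the price-level factor gives the value in today's money.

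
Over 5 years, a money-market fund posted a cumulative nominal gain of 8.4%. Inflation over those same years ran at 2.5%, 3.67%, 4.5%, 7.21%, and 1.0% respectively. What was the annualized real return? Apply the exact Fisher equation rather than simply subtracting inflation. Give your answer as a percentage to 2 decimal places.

-2.05%

Cumulative inflation factor: 1.025 × 1.0367 × 1.045 × 1.0721 × 1.010 ≈ 1.20240.
Nominal growth factor: 1.08400. Real growth factor = 1.08400 / 1.20240 ≈ 0.90153.
Annualized: 0.90153^(1/5) − 1 ≈ -0.02052.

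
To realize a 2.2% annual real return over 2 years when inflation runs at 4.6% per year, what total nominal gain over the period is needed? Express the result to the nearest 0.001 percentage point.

14.279%

Required annual nominal rate: (1+2.2%)(1+4.6%) − 1 = 6.9012%.
Cumulative over 2 years: (1 + 0.069012)^2 − 1 ≈ 0.14279.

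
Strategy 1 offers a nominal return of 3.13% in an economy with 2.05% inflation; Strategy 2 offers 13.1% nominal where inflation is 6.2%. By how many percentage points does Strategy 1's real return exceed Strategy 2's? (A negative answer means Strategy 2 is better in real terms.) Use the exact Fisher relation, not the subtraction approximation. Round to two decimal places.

Strategy 1 real return: 1.0313/1.0205 − 1 = 1.058%.
Strategy 2 real return: 1.131/1.062 − 1 = 6.497%.
Difference: 1.058 − 6.497 = -5.439 pp.

-5.44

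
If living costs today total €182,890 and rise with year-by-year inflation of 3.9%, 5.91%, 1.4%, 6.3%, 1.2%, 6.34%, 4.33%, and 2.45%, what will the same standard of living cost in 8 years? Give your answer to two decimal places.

€249,523.83

Cumulative price-level factor: 1.039 × 1.0591 × 1.014 × 1.063 × 1.012 × 1.0634 × 1.0433 × 1.0245 ≈ 1.3643383088.
Multiplying €182,890 by the price-level factor gives the future nominal sum.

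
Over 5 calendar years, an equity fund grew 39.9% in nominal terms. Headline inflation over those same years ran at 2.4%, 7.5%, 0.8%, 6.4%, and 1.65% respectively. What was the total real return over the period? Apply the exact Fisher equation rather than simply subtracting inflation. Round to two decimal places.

Cumulative inflation factor: 1.024 × 1.075 × 1.008 × 1.064 × 1.0165 ≈ 1.20010.
Nominal growth factor: 1.39900. Real growth factor = 1.39900 / 1.20010 ≈ 1.16573.
Total real return ≈ 16.5735%.

16.57%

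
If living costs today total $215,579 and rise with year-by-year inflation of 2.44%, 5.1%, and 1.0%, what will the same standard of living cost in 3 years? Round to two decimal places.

Cumulative price-level factor: 1.0244 × 1.051 × 1.010 = 1.087410844.
Multiplying $215,579 by the price-level factor gives the future nominal sum.

$234,422.94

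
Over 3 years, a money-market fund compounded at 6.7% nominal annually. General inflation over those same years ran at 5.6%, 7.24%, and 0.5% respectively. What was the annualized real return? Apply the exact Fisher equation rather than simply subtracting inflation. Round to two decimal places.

2.20%

Cumulative inflation factor: 1.056 × 1.0724 × 1.005 ≈ 1.13812.
Nominal growth factor: 1.21477. Real growth factor = 1.21477 / 1.13812 ≈ 1.06735.
Annualized: 1.06735^(1/3) − 1 ≈ 0.02196.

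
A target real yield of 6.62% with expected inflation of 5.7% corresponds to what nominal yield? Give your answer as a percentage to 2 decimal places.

12.70%

By the Fisher equation, 1 + r_nom = (1 + 6.62%)(1 + 5.7%) = 1.0662 × 1.057 = 1.1269734.
So r_nom = 12.69734%.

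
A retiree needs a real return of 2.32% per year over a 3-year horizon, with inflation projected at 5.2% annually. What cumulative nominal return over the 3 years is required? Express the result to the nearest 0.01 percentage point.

Required annual nominal rate: (1+2.32%)(1+5.2%) − 1 = 7.64064%.
Cumulative over 3 years: (1 + 0.0764064)^3 − 1 ≈ 0.24718.

24.72%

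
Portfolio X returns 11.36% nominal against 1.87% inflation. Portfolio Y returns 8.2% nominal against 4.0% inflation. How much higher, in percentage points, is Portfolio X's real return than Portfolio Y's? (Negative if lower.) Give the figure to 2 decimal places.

5.28

Portfolio X real return: 1.1136/1.0187 − 1 = 9.316%.
Portfolio Y real return: 1.082/1.040 − 1 = 4.038%.
Difference: 9.316 − 4.038 = 5.278 pp.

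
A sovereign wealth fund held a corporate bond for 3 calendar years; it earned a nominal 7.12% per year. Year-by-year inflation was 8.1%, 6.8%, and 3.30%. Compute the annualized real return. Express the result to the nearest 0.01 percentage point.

Cumulative inflation factor: 1.081 × 1.068 × 1.0330 ≈ 1.19261.
Nominal growth factor: 1.22917. Real growth factor = 1.22917 / 1.19261 ≈ 1.03066.
Annualized: 1.03066^(1/3) − 1 ≈ 0.01012.

1.01%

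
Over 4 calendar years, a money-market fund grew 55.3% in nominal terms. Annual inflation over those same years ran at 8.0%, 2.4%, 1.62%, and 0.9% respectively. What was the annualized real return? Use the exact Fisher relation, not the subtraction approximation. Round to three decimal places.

Cumulative inflation factor: 1.080 × 1.024 × 1.0162 × 1.009 ≈ 1.13395.
Nominal growth factor: 1.55300. Real growth factor = 1.55300 / 1.13395 ≈ 1.36955.
Annualized: 1.36955^(1/4) − 1 ≈ 0.08179.

8.179%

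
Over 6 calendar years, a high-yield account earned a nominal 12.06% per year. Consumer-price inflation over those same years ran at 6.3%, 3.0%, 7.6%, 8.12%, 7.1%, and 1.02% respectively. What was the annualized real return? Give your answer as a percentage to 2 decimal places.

6.23%

Cumulative inflation factor: 1.063 × 1.030 × 1.076 × 1.0812 × 1.071 × 1.0102 ≈ 1.37812.
Nominal growth factor: 1.98018. Real growth factor = 1.98018 / 1.37812 ≈ 1.43687.
Annualized: 1.43687^(1/6) − 1 ≈ 0.06227.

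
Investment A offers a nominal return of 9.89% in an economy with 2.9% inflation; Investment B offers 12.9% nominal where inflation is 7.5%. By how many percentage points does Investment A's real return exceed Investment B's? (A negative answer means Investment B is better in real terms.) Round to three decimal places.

1.770

Investment A real return: 1.0989/1.029 − 1 = 6.7930%.
Investment B real return: 1.129/1.075 − 1 = 5.0233%.
Difference: 6.7930 − 5.0233 = 1.7697 pp.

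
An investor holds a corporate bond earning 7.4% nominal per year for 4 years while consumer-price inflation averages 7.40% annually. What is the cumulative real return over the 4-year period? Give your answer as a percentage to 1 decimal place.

The annual real rate is (1+7.4%)/(1+7.40%) − 1 = 0.0000%.
Compounded over 4 years: (1 + 0.000000)^4 − 1 ≈ 0.00000.

0.0%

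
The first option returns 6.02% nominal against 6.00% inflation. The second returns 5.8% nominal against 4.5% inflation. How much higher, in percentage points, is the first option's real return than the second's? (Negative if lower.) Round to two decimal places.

The first option real return: 1.0602/1.0600 − 1 = 0.019%.
The second real return: 1.058/1.045 − 1 = 1.244%.
Difference: 0.019 − 1.244 = -1.225 pp.

-1.23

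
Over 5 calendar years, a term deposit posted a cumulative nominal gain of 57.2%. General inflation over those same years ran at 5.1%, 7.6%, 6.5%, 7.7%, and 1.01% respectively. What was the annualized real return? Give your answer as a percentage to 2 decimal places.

3.71%

Cumulative inflation factor: 1.051 × 1.076 × 1.065 × 1.077 × 1.0101 ≈ 1.31022.
Nominal growth factor: 1.57200. Real growth factor = 1.57200 / 1.31022 ≈ 1.19980.
Annualized: 1.19980^(1/5) − 1 ≈ 0.03710.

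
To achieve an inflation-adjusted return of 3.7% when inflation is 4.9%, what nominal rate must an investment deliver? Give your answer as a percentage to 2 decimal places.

8.78%

By the Fisher equation, 1 + r_nom = (1 + 3.7%)(1 + 4.9%) = 1.037 × 1.049 = 1.087813.
So r_nom = 8.7813%.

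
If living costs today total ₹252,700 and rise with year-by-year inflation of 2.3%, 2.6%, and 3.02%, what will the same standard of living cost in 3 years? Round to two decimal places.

₹273,243.46

Cumulative price-level factor: 1.023 × 1.026 × 1.0302 = 1.0812958596.
The nominal amount required is ₹252,700 scaled up by that factor.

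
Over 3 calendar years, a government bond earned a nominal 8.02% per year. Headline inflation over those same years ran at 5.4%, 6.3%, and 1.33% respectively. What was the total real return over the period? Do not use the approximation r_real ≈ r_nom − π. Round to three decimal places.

11.020%

Cumulative inflation factor: 1.054 × 1.063 × 1.0133 ≈ 1.13530.
Nominal growth factor: 1.26041. Real growth factor = 1.26041 / 1.13530 ≈ 1.11020.
Total real return ≈ 11.0198%.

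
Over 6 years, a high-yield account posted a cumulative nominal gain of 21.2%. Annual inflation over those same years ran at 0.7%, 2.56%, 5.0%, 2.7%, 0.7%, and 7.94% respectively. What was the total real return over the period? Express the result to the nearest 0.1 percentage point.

Cumulative inflation factor: 1.007 × 1.0256 × 1.050 × 1.027 × 1.007 × 1.0794 ≈ 1.21054.
Nominal growth factor: 1.21200. Real growth factor = 1.21200 / 1.21054 ≈ 1.00121.
Total real return ≈ 0.1206%.

0.1%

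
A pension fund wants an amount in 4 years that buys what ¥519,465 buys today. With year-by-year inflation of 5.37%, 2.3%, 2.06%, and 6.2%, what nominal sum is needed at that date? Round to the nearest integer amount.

Cumulative price-level factor: 1.0537 × 1.023 × 1.0206 × 1.062 ≈ 1.1683492780.
Multiplying ¥519,465 by the price-level factor gives the future nominal sum.

¥606,917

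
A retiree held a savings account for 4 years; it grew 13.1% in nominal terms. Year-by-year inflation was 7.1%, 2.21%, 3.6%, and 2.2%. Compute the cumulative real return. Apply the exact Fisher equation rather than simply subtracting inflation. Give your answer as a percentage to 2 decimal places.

Cumulative inflation factor: 1.071 × 1.0221 × 1.036 × 1.022 ≈ 1.15903.
Nominal growth factor: 1.13100. Real growth factor = 1.13100 / 1.15903 ≈ 0.97582.
Total real return ≈ -2.4181%.

-2.42%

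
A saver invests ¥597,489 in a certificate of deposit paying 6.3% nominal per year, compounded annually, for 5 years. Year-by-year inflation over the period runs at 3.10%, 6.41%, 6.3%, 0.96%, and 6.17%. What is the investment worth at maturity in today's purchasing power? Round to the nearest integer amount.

¥648,740

Nominal value at maturity: ¥597,489 × (1 + 6.3%)^5 ≈ ¥810,954.
Price-level factor over 5 years: 1.0310 × 1.0641 × 1.063 × 1.0096 × 1.0617 ≈ 1.2500446688.
Dividing the nominal maturity value by the price-level factor gives the value in today's money.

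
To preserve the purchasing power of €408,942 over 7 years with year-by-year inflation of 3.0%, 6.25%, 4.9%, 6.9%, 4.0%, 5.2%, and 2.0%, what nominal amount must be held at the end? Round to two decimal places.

€560,054.54

Cumulative price-level factor: 1.030 × 1.0625 × 1.049 × 1.069 × 1.040 × 1.052 × 1.020 ≈ 1.3695207215.
Multiplying €408,942 by the price-level factor gives the future nominal sum.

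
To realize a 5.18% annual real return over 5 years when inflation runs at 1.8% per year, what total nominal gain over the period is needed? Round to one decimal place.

40.7%

Required annual nominal rate: (1+5.18%)(1+1.8%) − 1 = 7.07324%.
Cumulative over 5 years: (1 + 0.0707324)^5 − 1 ≈ 0.40736.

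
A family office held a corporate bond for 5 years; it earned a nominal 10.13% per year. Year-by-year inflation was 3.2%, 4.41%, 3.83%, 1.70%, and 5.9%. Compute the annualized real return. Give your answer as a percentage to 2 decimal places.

6.10%

Cumulative inflation factor: 1.032 × 1.0441 × 1.0383 × 1.0170 × 1.059 ≈ 1.20493.
Nominal growth factor: 1.62005. Real growth factor = 1.62005 / 1.20493 ≈ 1.34452.
Annualized: 1.34452^(1/5) − 1 ≈ 0.06099.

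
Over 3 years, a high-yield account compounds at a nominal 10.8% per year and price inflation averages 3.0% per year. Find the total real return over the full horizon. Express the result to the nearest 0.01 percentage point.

The annual real rate is (1+10.8%)/(1+3.0%) − 1 = 7.5728%.
Compounded over 3 years: (1 + 0.075728)^3 − 1 ≈ 0.24482.

24.48%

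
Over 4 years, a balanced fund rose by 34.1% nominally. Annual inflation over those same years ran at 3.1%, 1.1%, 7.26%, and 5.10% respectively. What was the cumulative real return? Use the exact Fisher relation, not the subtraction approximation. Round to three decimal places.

14.124%

Cumulative inflation factor: 1.031 × 1.011 × 1.0726 × 1.0510 ≈ 1.17503.
Nominal growth factor: 1.34100. Real growth factor = 1.34100 / 1.17503 ≈ 1.14124.
Total real return ≈ 14.1244%.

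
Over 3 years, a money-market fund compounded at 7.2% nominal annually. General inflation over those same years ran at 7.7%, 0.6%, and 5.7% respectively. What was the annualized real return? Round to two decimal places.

Cumulative inflation factor: 1.077 × 1.006 × 1.057 ≈ 1.14522.
Nominal growth factor: 1.23193. Real growth factor = 1.23193 / 1.14522 ≈ 1.07571.
Annualized: 1.07571^(1/3) − 1 ≈ 0.02463.

2.46%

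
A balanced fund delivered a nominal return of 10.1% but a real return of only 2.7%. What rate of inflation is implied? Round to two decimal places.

7.21%

From (1+r_nom) = (1+r_real)(1+π), we get 1+π = (1 + 10.1%)/(1 + 2.7%) = 1.101/1.027 ≈ 1.07205.
So π ≈ 7.2055%.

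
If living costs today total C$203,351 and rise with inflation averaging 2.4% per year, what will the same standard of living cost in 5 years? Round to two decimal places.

C$228,952.87

Cumulative price-level factor: (1+2.4%)^5 ≈ 1.1258999068.
Multiplying C$203,351 by the price-level factor gives the future nominal sum.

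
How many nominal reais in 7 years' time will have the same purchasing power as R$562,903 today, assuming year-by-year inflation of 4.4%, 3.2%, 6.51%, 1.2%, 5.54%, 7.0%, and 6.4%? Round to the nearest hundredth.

Cumulative price-level factor: 1.044 × 1.032 × 1.0651 × 1.012 × 1.0554 × 1.070 × 1.064 ≈ 1.3953835172.
Multiplying R$562,903 by the price-level factor gives the future nominal sum.

R$785,465.57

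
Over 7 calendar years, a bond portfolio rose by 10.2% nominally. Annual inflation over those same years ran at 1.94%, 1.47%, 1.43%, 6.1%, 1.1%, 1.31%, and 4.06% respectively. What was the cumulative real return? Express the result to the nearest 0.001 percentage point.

Cumulative inflation factor: 1.0194 × 1.0147 × 1.0143 × 1.061 × 1.011 × 1.0131 × 1.0406 ≈ 1.18646.
Nominal growth factor: 1.10200. Real growth factor = 1.10200 / 1.18646 ≈ 0.92882.
Total real return ≈ -7.1183%.

-7.118%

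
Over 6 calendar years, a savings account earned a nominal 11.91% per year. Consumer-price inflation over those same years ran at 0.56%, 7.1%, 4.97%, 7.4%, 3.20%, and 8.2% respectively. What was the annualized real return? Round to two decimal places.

Cumulative inflation factor: 1.0056 × 1.071 × 1.0497 × 1.074 × 1.0320 × 1.082 ≈ 1.35579.
Nominal growth factor: 1.96433. Real growth factor = 1.96433 / 1.35579 ≈ 1.44885.
Annualized: 1.44885^(1/6) − 1 ≈ 0.06374.

6.37%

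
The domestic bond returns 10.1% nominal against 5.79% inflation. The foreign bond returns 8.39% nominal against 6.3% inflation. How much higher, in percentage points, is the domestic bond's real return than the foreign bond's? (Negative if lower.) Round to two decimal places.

The domestic bond real return: 1.101/1.0579 − 1 = 4.074%.
The foreign bond real return: 1.0839/1.063 − 1 = 1.966%.
Difference: 4.074 − 1.966 = 2.108 pp.

2.11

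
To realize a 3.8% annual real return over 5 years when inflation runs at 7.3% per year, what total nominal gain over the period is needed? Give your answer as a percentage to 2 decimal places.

Required annual nominal rate: (1+3.8%)(1+7.3%) − 1 = 11.3774%.
Cumulative over 5 years: (1 + 0.113774)^5 − 1 ≈ 0.71390.

71.39%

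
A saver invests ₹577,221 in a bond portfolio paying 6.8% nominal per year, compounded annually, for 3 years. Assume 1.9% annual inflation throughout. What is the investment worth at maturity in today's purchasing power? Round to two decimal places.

Nominal value at maturity: ₹577,221 × (1 + 6.8%)^3 ≈ ₹703,162.79.
Price-level factor over 3 years: (1 + 1.9%)^3 = 1.058089859.
Dividing the nominal maturity value by the price-level factor gives the value in today's money.

₹664,558.67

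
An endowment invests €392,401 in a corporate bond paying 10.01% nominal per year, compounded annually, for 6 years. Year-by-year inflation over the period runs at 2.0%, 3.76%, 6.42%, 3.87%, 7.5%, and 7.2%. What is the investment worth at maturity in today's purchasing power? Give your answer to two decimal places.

Nominal value at maturity: €392,401 × (1 + 10.01%)^6 ≈ €695,541.57.
Price-level factor over 6 years: 1.020 × 1.0376 × 1.0642 × 1.0387 × 1.075 × 1.072 ≈ 1.3481765557.
Dividing the nominal maturity value by the price-level factor gives the value in today's money.

€515,912.82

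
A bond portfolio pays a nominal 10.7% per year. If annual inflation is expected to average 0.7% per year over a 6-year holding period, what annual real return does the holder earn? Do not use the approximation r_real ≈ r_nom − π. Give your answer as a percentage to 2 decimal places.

9.93%

With constant rates the annual real return is the same each year: (1+10.7%)/(1+0.7%) − 1 = 0.09930.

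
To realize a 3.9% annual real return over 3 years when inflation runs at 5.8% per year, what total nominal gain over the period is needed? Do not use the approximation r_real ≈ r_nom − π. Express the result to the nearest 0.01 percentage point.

Required annual nominal rate: (1+3.9%)(1+5.8%) − 1 = 9.9262%.
Cumulative over 3 years: (1 + 0.099262)^3 − 1 ≈ 0.32832.

32.83%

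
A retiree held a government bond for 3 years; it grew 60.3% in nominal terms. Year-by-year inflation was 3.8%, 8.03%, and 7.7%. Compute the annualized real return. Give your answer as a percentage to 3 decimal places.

Cumulative inflation factor: 1.038 × 1.0803 × 1.077 ≈ 1.20770.
Nominal growth factor: 1.60300. Real growth factor = 1.60300 / 1.20770 ≈ 1.32732.
Annualized: 1.32732^(1/3) − 1 ≈ 0.09899.

9.899%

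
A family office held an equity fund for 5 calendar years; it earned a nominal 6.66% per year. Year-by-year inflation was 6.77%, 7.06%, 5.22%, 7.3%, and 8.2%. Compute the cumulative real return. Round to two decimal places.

Cumulative inflation factor: 1.0677 × 1.0706 × 1.0522 × 1.073 × 1.082 ≈ 1.39637.
Nominal growth factor: 1.38041. Real growth factor = 1.38041 / 1.39637 ≈ 0.98857.
Total real return ≈ -1.1433%.

-1.14%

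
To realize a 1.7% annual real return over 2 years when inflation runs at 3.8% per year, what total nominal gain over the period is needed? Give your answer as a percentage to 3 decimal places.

11.439%

Required annual nominal rate: (1+1.7%)(1+3.8%) − 1 = 5.5646%.
Cumulative over 2 years: (1 + 0.055646)^2 − 1 ≈ 0.11439.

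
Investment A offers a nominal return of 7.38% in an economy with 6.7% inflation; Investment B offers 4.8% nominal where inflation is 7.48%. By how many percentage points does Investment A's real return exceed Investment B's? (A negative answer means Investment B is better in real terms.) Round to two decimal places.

Investment A real return: 1.0738/1.067 − 1 = 0.637%.
Investment B real return: 1.048/1.0748 − 1 = -2.493%.
Difference: 0.637 − (-2.493) = 3.130 pp.

3.13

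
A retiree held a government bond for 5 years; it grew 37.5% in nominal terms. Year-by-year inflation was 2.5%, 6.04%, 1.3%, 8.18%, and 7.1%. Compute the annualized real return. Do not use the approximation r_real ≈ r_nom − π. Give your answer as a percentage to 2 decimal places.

1.51%

Cumulative inflation factor: 1.025 × 1.0604 × 1.013 × 1.0818 × 1.071 ≈ 1.27567.
Nominal growth factor: 1.37500. Real growth factor = 1.37500 / 1.27567 ≈ 1.07786.
Annualized: 1.07786^(1/5) − 1 ≈ 0.01511.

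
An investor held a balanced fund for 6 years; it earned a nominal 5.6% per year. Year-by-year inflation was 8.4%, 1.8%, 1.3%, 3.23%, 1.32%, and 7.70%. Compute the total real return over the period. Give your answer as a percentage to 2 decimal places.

Cumulative inflation factor: 1.084 × 1.018 × 1.013 × 1.0323 × 1.0132 × 1.0770 ≈ 1.25922.
Nominal growth factor: 1.38670. Real growth factor = 1.38670 / 1.25922 ≈ 1.10124.
Total real return ≈ 10.1235%.

10.12%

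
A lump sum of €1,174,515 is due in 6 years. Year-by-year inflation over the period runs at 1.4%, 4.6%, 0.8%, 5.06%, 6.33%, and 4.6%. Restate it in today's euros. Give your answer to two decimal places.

Price-level factor over 6 years: 1.014 × 1.046 × 1.008 × 1.0506 × 1.0633 × 1.046 ≈ 1.2492664203.
Purchasing power today: €1,174,515 divided by that factor.

€940,163.75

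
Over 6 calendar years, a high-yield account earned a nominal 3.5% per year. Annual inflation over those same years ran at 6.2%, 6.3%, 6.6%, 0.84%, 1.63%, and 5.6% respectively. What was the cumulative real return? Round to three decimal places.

-5.614%

Cumulative inflation factor: 1.062 × 1.063 × 1.066 × 1.0084 × 1.0163 × 1.056 ≈ 1.30237.
Nominal growth factor: 1.22926. Real growth factor = 1.22926 / 1.30237 ≈ 0.94386.
Total real return ≈ -5.6138%.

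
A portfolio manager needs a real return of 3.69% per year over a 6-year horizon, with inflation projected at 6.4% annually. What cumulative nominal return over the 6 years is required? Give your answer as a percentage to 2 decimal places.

Required annual nominal rate: (1+3.69%)(1+6.4%) − 1 = 10.32616%.
Cumulative over 6 years: (1 + 0.1032616)^6 − 1 ≈ 0.80331.

80.33%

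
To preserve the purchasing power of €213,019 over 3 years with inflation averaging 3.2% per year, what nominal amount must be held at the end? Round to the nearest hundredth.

Cumulative price-level factor: (1+3.2%)^3 = 1.099104768.
Multiplying €213,019 by the price-level factor gives the future nominal sum.

€234,130.20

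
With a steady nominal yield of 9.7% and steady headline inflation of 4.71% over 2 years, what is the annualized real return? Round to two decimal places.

With constant rates the annual real return is the same each year: (1+9.7%)/(1+4.71%) − 1 = 0.04766.

4.77%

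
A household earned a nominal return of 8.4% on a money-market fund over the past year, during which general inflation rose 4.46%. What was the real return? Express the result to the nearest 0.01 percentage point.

3.77%

Real return via the Fisher equation: (1 + 8.4%)/(1 + 4.46%) − 1 = 1.084/1.0446 − 1 ≈ 0.03772.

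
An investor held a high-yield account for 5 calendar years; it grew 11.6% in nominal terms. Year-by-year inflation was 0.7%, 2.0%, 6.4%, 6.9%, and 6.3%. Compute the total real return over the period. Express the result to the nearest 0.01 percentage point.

-10.14%

Cumulative inflation factor: 1.007 × 1.020 × 1.064 × 1.069 × 1.063 ≈ 1.24189.
Nominal growth factor: 1.11600. Real growth factor = 1.11600 / 1.24189 ≈ 0.89863.
Total real return ≈ -10.1368%.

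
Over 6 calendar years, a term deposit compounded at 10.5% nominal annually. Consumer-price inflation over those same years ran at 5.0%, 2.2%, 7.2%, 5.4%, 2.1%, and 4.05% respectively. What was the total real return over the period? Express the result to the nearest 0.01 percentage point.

Cumulative inflation factor: 1.050 × 1.022 × 1.072 × 1.054 × 1.021 × 1.0405 ≈ 1.28808.
Nominal growth factor: 1.82043. Real growth factor = 1.82043 / 1.28808 ≈ 1.41329.
Total real return ≈ 41.3287%.

41.33%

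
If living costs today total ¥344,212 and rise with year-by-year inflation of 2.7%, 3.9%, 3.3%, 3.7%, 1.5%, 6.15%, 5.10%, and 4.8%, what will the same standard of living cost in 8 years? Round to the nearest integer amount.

Cumulative price-level factor: 1.027 × 1.039 × 1.033 × 1.037 × 1.015 × 1.0615 × 1.0510 × 1.048 ≈ 1.3564853523.
The nominal amount required is ¥344,212 scaled up by that factor.

¥466,919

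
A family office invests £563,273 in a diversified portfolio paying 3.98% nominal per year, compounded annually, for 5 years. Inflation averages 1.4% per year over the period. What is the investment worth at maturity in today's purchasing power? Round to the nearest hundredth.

Nominal value at maturity: £563,273 × (1 + 3.98%)^5 ≈ £684,649.03.
Price-level factor over 5 years: (1 + 1.4%)^5 ≈ 1.0719876326.
The maturity value deflated by that factor is the answer in today's purchasing power.

£638,672.51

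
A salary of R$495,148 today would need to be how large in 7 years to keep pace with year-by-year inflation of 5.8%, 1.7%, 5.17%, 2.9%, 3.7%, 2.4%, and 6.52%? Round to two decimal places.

R$652,166.92

Cumulative price-level factor: 1.058 × 1.017 × 1.0517 × 1.029 × 1.037 × 1.024 × 1.0652 ≈ 1.3171151345.
The nominal amount required is R$495,148 scaled up by that factor.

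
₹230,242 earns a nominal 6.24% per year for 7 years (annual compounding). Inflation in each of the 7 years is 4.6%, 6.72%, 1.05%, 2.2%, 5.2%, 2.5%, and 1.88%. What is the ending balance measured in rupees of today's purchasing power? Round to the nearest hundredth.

Nominal value at maturity: ₹230,242 × (1 + 6.24%)^7 ≈ ₹351,723.17.
Price-level factor over 7 years: 1.046 × 1.0672 × 1.0105 × 1.022 × 1.052 × 1.025 × 1.0188 ≈ 1.2664651870.
Dividing the nominal maturity value by the price-level factor gives the value in today's money.

₹277,720.36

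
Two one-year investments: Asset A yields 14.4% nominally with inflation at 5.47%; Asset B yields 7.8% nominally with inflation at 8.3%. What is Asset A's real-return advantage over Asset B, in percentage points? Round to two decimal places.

Asset A real return: 1.144/1.0547 − 1 = 8.467%.
Asset B real return: 1.078/1.083 − 1 = -0.462%.
Difference: 8.467 − (-0.462) = 8.929 pp.

8.93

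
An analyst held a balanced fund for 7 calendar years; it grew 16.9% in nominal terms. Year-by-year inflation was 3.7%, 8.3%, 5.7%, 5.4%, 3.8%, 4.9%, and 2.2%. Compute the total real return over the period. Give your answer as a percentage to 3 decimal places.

-16.041%

Cumulative inflation factor: 1.037 × 1.083 × 1.057 × 1.054 × 1.038 × 1.049 × 1.022 ≈ 1.39234.
Nominal growth factor: 1.16900. Real growth factor = 1.16900 / 1.39234 ≈ 0.83959.
Total real return ≈ -16.0409%.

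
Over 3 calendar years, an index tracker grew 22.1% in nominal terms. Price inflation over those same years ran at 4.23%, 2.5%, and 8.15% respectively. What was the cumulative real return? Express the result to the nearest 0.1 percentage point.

5.7%

Cumulative inflation factor: 1.0423 × 1.025 × 1.0815 ≈ 1.15543.
Nominal growth factor: 1.22100. Real growth factor = 1.22100 / 1.15543 ≈ 1.05675.
Total real return ≈ 5.6751%.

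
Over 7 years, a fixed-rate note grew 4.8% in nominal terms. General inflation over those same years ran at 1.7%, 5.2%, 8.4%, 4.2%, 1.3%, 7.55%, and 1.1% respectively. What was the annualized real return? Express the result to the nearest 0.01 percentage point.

Cumulative inflation factor: 1.017 × 1.052 × 1.084 × 1.042 × 1.013 × 1.0755 × 1.011 ≈ 1.33108.
Nominal growth factor: 1.04800. Real growth factor = 1.04800 / 1.33108 ≈ 0.78733.
Annualized: 0.78733^(1/7) − 1 ≈ -0.03358.

-3.36%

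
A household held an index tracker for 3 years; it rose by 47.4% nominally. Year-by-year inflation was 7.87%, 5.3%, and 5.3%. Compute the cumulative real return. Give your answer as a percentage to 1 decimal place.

23.2%

Cumulative inflation factor: 1.0787 × 1.053 × 1.053 ≈ 1.19607.
Nominal growth factor: 1.47400. Real growth factor = 1.47400 / 1.19607 ≈ 1.23237.
Total real return ≈ 23.2367%.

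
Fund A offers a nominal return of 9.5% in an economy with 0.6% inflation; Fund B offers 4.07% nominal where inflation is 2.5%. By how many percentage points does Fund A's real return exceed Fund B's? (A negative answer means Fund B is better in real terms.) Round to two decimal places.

7.32

Fund A real return: 1.095/1.006 − 1 = 8.847%.
Fund B real return: 1.0407/1.025 − 1 = 1.532%.
Difference: 8.847 − 1.532 = 7.315 pp.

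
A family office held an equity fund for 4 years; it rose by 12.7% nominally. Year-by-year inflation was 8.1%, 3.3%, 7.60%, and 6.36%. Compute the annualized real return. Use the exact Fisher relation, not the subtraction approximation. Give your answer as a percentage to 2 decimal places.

-3.09%

Cumulative inflation factor: 1.081 × 1.033 × 1.0760 × 1.0636 ≈ 1.27796.
Nominal growth factor: 1.12700. Real growth factor = 1.12700 / 1.27796 ≈ 0.88188.
Annualized: 0.88188^(1/4) − 1 ≈ -0.03094.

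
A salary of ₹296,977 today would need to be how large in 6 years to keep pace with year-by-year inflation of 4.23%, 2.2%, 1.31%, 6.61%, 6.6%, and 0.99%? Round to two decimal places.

₹367,834.35

Cumulative price-level factor: 1.0423 × 1.022 × 1.0131 × 1.0661 × 1.066 × 1.0099 ≈ 1.2385954183.
Multiplying ₹296,977 by the price-level factor gives the future nominal sum.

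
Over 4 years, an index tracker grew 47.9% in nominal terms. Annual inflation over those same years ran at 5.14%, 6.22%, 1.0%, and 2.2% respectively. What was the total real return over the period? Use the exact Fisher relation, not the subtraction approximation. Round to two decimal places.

Cumulative inflation factor: 1.0514 × 1.0622 × 1.010 × 1.022 ≈ 1.15278.
Nominal growth factor: 1.47900. Real growth factor = 1.47900 / 1.15278 ≈ 1.28299.
Total real return ≈ 28.2985%.

28.30%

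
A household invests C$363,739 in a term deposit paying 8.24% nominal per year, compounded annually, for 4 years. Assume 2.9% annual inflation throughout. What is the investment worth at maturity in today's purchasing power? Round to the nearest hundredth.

Nominal value at maturity: C$363,739 × (1 + 8.24%)^4 ≈ C$499,276.36.
Price-level factor over 4 years: (1 + 2.9%)^4 ≈ 1.1211442633.
Dividing the nominal maturity value by the price-level factor gives the value in today's money.

C$445,327.49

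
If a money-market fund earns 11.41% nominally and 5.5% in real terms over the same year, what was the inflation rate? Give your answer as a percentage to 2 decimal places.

5.60%

From (1+r_nom) = (1+r_real)(1+π), we get 1+π = (1 + 11.41%)/(1 + 5.5%) = 1.1141/1.055 ≈ 1.05602.
So π ≈ 5.6019%.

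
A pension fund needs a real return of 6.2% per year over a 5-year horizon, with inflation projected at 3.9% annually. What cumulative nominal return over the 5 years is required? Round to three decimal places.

63.569%

Required annual nominal rate: (1+6.2%)(1+3.9%) − 1 = 10.3418%.
Cumulative over 5 years: (1 + 0.103418)^5 − 1 ≈ 0.63569.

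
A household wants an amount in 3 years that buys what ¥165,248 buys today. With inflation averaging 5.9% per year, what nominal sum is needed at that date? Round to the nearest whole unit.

¥196,257

Cumulative price-level factor: (1+5.9%)^3 = 1.187648379.
The nominal amount required is ¥165,248 scaled up by that factor.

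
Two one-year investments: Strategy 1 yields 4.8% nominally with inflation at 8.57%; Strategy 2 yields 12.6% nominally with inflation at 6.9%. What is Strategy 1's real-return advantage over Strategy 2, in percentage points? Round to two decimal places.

Strategy 1 real return: 1.048/1.0857 − 1 = -3.472%.
Strategy 2 real return: 1.126/1.069 − 1 = 5.332%.
Difference: -3.472 − 5.332 = -8.804 pp.

-8.80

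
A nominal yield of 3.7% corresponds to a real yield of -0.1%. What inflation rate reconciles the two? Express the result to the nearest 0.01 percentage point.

3.80%

From (1+r_nom) = (1+r_real)(1+π), we get 1+π = (1 + 3.7%)/(1 − 0.1%) = 1.037/0.999 ≈ 1.03804.
So π ≈ 3.8038%.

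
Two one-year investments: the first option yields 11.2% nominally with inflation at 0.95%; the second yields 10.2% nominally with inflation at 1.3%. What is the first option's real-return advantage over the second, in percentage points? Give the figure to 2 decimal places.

1.37

The first option real return: 1.112/1.0095 − 1 = 10.154%.
The second real return: 1.102/1.013 − 1 = 8.786%.
Difference: 10.154 − 8.786 = 1.368 pp.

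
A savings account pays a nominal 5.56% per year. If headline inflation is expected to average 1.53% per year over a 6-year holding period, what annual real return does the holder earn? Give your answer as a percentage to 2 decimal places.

3.97%

With constant rates the annual real return is the same each year: (1+5.56%)/(1+1.53%) − 1 = 0.03969.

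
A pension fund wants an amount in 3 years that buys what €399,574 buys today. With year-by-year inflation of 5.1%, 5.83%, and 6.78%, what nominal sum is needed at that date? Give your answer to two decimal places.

€474,568.22

Cumulative price-level factor: 1.051 × 1.0583 × 1.0678 ≈ 1.1876854297.
The nominal amount required is €399,574 scaled up by that factor.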